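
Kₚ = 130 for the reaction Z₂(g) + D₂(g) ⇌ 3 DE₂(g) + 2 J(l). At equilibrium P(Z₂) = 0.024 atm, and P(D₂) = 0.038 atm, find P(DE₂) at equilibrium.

P(DE₂) = 0.49 atm

(J is a pure liquid — omitted from Kₚ.)
At equilibrium, Kₚ = P(DE₂)³ / (P(Z₂)·P(D₂)) = 130.
(P(DE₂))³ / ((0.024)·(0.038)) = 130
P(DE₂)³ = 0.119 ⇒ P(DE₂) = 0.49 atm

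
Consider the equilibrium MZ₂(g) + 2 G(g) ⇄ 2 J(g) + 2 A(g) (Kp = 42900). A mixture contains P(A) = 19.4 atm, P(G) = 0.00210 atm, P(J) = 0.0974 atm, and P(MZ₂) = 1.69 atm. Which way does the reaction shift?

Qp = P(J)²·P(A)² / (P(MZ₂)·P(G)²) = (0.0974)²·(19.4)² / ((1.69)·(0.00210)²) = 4.79×10⁵
Qp = 4.79×10⁵ > Kp = 42900, so the reverse reaction proceeds.

toward reactants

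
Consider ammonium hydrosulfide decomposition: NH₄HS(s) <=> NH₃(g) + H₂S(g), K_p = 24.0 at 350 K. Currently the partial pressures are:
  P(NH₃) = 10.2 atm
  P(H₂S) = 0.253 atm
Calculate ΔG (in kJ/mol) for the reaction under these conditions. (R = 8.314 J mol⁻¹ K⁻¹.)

(NH₄HS is a pure solid — omitted from Q_p.)
Q_p = P(NH₃)·P(H₂S) = (10.2)·(0.253) = 2.58
ΔG = RT ln(Q_p/K_p) = (8.314 J mol⁻¹ K⁻¹)(350 K) × ln(2.58/24.0)
   = (2.910 kJ/mol)(-2.230) = -6.49 kJ/mol
ΔG < 0, so the forward reaction is spontaneous (proceeds forward).

ΔG = -6.49 kJ/mol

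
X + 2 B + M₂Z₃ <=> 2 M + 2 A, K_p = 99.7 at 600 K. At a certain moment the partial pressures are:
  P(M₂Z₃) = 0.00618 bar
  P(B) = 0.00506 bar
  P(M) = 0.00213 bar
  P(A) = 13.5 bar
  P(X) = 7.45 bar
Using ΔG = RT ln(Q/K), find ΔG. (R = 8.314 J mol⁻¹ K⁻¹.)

Q_p = P(M)²·P(A)² / (P(X)·P(B)²·P(M₂Z₃)) = (0.00213)²·(13.5)² / ((7.45)·(0.00506)²·(0.00618)) = 701
ΔG = RT ln(Q_p/K_p) = (8.314 J mol⁻¹ K⁻¹)(600 K) × ln(701/99.7)
   = (4.988 kJ/mol)(1.950) = 9.73 kJ/mol
ΔG > 0, so the forward reaction is non-spontaneous (proceeds in reverse).

ΔG = 9.73 kJ/mol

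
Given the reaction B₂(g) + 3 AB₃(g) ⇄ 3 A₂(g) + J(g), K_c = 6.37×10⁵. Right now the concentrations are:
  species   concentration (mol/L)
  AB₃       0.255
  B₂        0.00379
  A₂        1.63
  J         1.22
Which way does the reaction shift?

Q_c = [A₂]³·[J] / ([B₂]·[AB₃]³) = (1.63)³·(1.22) / ((0.00379)·(0.255)³) = 84100
Q_c = 84100 < K_c = 6.37×10⁵, so the forward reaction proceeds.

to the right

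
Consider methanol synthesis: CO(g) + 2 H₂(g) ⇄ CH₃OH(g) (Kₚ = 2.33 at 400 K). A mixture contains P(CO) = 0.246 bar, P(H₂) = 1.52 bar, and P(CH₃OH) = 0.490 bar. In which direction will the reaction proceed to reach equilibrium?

Qₚ = P(CH₃OH) / (P(CO)·P(H₂)²) = (0.490) / ((0.246)·(1.52)²) = 0.862
Qₚ = 0.862 < Kₚ = 2.33, so the forward reaction proceeds.

to the right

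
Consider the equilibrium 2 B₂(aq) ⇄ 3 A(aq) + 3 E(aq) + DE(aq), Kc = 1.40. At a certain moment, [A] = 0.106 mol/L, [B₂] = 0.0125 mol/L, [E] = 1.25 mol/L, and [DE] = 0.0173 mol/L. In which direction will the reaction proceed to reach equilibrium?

Qc = [A]³·[E]³·[DE] / [B₂]² = (0.106)³·(1.25)³·(0.0173) / (0.0125)² = 0.258
Qc = 0.258 < Kc = 1.40, so the forward reaction proceeds.

toward products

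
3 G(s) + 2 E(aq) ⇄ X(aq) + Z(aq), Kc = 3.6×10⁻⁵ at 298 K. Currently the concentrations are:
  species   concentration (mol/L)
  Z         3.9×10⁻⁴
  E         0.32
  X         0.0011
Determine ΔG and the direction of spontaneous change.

ΔG = -5.33 kJ/mol; the forward reaction is spontaneous

(G is a pure solid — omitted from Qc.)
Qc = [X]·[Z] / [E]² = (0.0011)·(3.9×10⁻⁴) / (0.32)² = 4.19×10⁻⁶
ΔG = RT ln(Qc/Kc) = (8.314 J mol⁻¹ K⁻¹)(298 K) × ln(4.19×10⁻⁶/3.6×10⁻⁵)
   = (2.478 kJ/mol)(-2.151) = -5.33 kJ/mol
ΔG < 0, so the forward reaction is spontaneous (proceeds forward).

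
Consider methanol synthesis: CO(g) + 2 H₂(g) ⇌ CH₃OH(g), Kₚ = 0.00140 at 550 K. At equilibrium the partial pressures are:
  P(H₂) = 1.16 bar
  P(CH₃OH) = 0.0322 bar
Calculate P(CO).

At equilibrium, Kₚ = P(CH₃OH) / (P(CO)·P(H₂)²) = 0.00140.
(0.0322) / ((P(CO))·(1.16)²) = 0.00140
P(CO) = 17.1 bar

P(CO) = 17.1 bar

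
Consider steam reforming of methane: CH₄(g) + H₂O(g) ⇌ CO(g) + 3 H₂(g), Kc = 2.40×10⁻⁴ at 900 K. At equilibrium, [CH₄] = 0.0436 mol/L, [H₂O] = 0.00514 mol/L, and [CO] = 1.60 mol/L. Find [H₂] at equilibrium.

At equilibrium, Kc = [CO]·[H₂]³ / ([CH₄]·[H₂O]) = 2.40×10⁻⁴.
(1.60)·([H₂])³ / ((0.0436)·(0.00514)) = 2.40×10⁻⁴
[H₂]³ = 3.36×10⁻⁸ ⇒ [H₂] = 0.00323 mol/L

[H₂] = 0.00323 mol/L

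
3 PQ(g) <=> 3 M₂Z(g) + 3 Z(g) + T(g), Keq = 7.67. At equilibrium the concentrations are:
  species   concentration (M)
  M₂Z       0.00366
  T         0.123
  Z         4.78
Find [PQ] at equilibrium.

[PQ] = 0.00441 M

At equilibrium, Keq = [M₂Z]³·[Z]³·[T] / [PQ]³ = 7.67.
(0.00366)³·(4.78)³·(0.123) / ([PQ])³ = 7.67
[PQ]³ = 8.59e-8 ⇒ [PQ] = 0.00441 M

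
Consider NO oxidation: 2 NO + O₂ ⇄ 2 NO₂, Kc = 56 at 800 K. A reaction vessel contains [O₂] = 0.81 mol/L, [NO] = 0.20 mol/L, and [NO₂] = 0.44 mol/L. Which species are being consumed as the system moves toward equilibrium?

NO, O₂ (reactants)

Qc = [NO₂]² / ([NO]²·[O₂]) = (0.44)² / ((0.20)²·(0.81)) = 6.0
Qc = 6.0 < Kc = 56: net forward reaction.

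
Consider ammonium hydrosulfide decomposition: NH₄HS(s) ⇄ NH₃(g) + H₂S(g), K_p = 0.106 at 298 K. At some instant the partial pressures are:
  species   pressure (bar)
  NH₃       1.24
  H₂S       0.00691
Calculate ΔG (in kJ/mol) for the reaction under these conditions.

(NH₄HS is a pure solid — omitted from Q_p.)
Q_p = P(NH₃)·P(H₂S) = (1.24)·(0.00691) = 0.00857
ΔG = RT ln(Q_p/K_p) = (8.314 J mol⁻¹ K⁻¹)(298 K) × ln(0.00857/0.106)
   = (2.478 kJ/mol)(-2.515) = -6.23 kJ/mol
ΔG < 0, so the forward reaction is spontaneous (proceeds forward).

ΔG = -6.23 kJ/mol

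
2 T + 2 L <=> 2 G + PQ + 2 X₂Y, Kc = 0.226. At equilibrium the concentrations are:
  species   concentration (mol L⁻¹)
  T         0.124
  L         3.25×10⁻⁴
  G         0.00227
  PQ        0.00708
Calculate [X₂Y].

[X₂Y] = 0.100 mol L⁻¹

At equilibrium, Kc = [G]²·[PQ]·[X₂Y]² / ([T]²·[L]²) = 0.226.
(0.00227)²·(0.00708)·([X₂Y])² / ((0.124)²·(3.25×10⁻⁴)²) = 0.226
[X₂Y]² = 0.0101 ⇒ [X₂Y] = 0.100 mol L⁻¹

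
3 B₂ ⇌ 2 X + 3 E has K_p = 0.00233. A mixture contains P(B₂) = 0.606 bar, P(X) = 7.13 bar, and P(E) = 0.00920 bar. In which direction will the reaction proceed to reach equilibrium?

Q_p = P(X)²·P(E)³ / P(B₂)³ = (7.13)²·(0.00920)³ / (0.606)³ = 1.78×10⁻⁴
Q_p = 1.78×10⁻⁴ < K_p = 0.00233, so the forward reaction proceeds.

forward (toward products)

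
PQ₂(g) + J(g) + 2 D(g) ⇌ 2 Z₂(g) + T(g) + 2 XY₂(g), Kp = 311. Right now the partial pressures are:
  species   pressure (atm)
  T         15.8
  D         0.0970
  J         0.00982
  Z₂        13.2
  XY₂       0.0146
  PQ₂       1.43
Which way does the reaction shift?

in the reverse direction

Qp = P(Z₂)²·P(T)·P(XY₂)² / (P(PQ₂)·P(J)·P(D)²) = (13.2)²·(15.8)·(0.0146)² / ((1.43)·(0.00982)·(0.0970)²) = 4440
Qp = 4440 > Kp = 311, so the reverse reaction proceeds.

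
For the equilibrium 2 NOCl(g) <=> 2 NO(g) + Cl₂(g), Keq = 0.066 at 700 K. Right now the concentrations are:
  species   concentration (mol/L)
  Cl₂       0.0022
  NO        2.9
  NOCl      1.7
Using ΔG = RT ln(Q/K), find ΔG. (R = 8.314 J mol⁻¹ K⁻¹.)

Q = [NO]²·[Cl₂] / [NOCl]² = (2.9)²·(0.0022) / (1.7)² = 0.00640
ΔG = RT ln(Q/Keq) = (8.314 J mol⁻¹ K⁻¹)(700 K) × ln(0.00640/0.066)
   = (5.820 kJ/mol)(-2.333) = -13.6 kJ/mol
ΔG < 0, so the forward reaction is spontaneous (proceeds forward).

ΔG = -13.6 kJ/mol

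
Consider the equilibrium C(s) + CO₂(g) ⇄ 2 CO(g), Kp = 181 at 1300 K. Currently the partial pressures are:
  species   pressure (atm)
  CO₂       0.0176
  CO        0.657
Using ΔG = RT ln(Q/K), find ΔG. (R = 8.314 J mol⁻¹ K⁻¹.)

ΔG = -21.6 kJ/mol

(C is a pure solid — omitted from Qp.)
Qp = P(CO)² / P(CO₂) = (0.657)² / (0.0176) = 24.5
ΔG = RT ln(Qp/Kp) = (8.314 J mol⁻¹ K⁻¹)(1300 K) × ln(24.5/181)
   = (10.81 kJ/mol)(-2.000) = -21.6 kJ/mol
ΔG < 0, so the forward reaction is spontaneous (proceeds forward).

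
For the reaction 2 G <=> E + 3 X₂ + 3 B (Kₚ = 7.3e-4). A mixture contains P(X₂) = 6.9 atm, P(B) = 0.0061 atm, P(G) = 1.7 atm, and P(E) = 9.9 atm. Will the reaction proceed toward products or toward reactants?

in the forward direction

Qₚ = P(E)·P(X₂)³·P(B)³ / P(G)² = (9.9)·(6.9)³·(0.0061)³ / (1.7)² = 2.6e-4
Qₚ = 2.6e-4 < Kₚ = 7.3e-4, so the forward reaction proceeds.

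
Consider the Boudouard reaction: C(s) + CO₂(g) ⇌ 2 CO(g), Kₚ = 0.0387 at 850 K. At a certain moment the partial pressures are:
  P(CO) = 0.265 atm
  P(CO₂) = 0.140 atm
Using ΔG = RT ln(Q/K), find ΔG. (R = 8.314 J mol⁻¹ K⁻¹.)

(C is a pure solid — omitted from Qₚ.)
Qₚ = P(CO)² / P(CO₂) = (0.265)² / (0.140) = 0.502
ΔG = RT ln(Qₚ/Kₚ) = (8.314 J mol⁻¹ K⁻¹)(850 K) × ln(0.502/0.0387)
   = (7.067 kJ/mol)(2.563) = 18.1 kJ/mol
ΔG > 0, so the forward reaction is non-spontaneous (proceeds in reverse).

ΔG = 18.1 kJ/mol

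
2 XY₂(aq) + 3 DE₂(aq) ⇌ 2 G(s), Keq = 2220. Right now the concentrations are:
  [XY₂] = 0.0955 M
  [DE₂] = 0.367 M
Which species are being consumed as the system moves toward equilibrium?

none (at equilibrium)

(G is a pure solid — omitted from Q.)
Q = 1 / ([XY₂]²·[DE₂]³) = 1 / ((0.0955)²·(0.367)³) = 2220
Q = 2220 = Keq; the system is at equilibrium.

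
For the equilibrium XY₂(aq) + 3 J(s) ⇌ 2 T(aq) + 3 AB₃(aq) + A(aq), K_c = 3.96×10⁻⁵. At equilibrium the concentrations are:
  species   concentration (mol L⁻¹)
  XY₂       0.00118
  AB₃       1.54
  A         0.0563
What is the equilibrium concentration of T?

[T] = 4.77×10⁻⁴ mol L⁻¹

(J is a pure solid — omitted from K_c.)
At equilibrium, K_c = [T]²·[AB₃]³·[A] / [XY₂] = 3.96×10⁻⁵.
([T])²·(1.54)³·(0.0563) / (0.00118) = 3.96×10⁻⁵
[T]² = 2.27×10⁻⁷ ⇒ [T] = 4.77×10⁻⁴ mol L⁻¹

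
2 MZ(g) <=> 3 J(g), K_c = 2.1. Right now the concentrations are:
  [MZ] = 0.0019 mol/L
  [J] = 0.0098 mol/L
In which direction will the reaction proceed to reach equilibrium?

Q_c = [J]³ / [MZ]² = (0.0098)³ / (0.0019)² = 0.26
Q_c = 0.26 < K_c = 2.1, so the forward reaction proceeds.

to the right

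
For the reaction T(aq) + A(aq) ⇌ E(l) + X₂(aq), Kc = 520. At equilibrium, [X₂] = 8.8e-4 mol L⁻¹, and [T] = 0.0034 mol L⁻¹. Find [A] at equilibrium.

[A] = 5.0e-4 mol L⁻¹

(E is a pure liquid — omitted from Kc.)
At equilibrium, Kc = [X₂] / ([T]·[A]) = 520.
(8.8e-4) / ((0.0034)·([A])) = 520
[A] = 4.98e-4 = 5.0e-4 mol L⁻¹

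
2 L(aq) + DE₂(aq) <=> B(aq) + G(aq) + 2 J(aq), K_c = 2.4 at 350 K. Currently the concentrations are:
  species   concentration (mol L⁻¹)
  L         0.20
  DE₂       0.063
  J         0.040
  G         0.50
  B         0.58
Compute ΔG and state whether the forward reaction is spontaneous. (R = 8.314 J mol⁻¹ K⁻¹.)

Q_c = [B]·[G]·[J]² / ([L]²·[DE₂]) = (0.58)·(0.50)·(0.040)² / ((0.20)²·(0.063)) = 0.184
ΔG = RT ln(Q_c/K_c) = (8.314 J mol⁻¹ K⁻¹)(350 K) × ln(0.184/2.4)
   = (2.910 kJ/mol)(-2.568) = -7.47 kJ/mol
ΔG < 0, so the forward reaction is spontaneous (proceeds forward).

ΔG = -7.47 kJ/mol; the forward reaction is spontaneous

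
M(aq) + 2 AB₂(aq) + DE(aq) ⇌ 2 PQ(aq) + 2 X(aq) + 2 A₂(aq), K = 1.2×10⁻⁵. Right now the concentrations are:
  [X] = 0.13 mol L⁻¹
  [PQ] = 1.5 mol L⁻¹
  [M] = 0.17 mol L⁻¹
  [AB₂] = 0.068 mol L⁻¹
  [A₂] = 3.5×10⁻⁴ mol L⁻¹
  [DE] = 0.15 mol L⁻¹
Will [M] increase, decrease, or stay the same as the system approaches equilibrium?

increase

Q = [PQ]²·[X]²·[A₂]² / ([M]·[AB₂]²·[DE]) = (1.5)²·(0.13)²·(3.5×10⁻⁴)² / ((0.17)·(0.068)²·(0.15)) = 4.0×10⁻⁵
Q = 4.0×10⁻⁵ > K = 1.2×10⁻⁵: net reverse reaction.
M is a reactant, so it increases.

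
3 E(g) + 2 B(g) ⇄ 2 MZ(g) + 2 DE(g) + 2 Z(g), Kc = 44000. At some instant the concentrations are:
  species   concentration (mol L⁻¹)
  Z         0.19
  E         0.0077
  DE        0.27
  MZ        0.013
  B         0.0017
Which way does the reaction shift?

to the left

Qc = [MZ]²·[DE]²·[Z]² / ([E]³·[B]²) = (0.013)²·(0.27)²·(0.19)² / ((0.0077)³·(0.0017)²) = 3.4e5
Qc = 3.4e5 > Kc = 44000, so the reverse reaction proceeds.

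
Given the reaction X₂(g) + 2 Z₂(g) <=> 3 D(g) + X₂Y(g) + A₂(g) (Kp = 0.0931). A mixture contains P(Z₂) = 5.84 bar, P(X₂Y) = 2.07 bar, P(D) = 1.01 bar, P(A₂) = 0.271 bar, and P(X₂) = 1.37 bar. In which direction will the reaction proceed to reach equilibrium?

Qp = P(D)³·P(X₂Y)·P(A₂) / (P(X₂)·P(Z₂)²) = (1.01)³·(2.07)·(0.271) / ((1.37)·(5.84)²) = 0.0124
Qp = 0.0124 < Kp = 0.0931, so the forward reaction proceeds.

forward (toward products)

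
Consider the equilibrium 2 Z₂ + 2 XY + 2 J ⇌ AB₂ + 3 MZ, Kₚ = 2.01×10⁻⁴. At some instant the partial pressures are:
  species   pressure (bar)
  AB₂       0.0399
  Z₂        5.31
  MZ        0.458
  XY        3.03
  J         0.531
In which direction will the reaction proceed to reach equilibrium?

in the forward direction

Qₚ = P(AB₂)·P(MZ)³ / (P(Z₂)²·P(XY)²·P(J)²) = (0.0399)·(0.458)³ / ((5.31)²·(3.03)²·(0.531)²) = 5.25×10⁻⁵
Qₚ = 5.25×10⁻⁵ < Kₚ = 2.01×10⁻⁴, so the forward reaction proceeds.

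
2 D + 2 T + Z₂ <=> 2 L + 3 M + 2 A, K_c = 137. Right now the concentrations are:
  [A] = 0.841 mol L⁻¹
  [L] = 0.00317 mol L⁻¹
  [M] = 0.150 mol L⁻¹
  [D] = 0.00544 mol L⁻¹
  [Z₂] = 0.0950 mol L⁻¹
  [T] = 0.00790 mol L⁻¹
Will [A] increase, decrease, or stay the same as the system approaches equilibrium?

stay the same

Q_c = [L]²·[M]³·[A]² / ([D]²·[T]²·[Z₂]) = (0.00317)²·(0.150)³·(0.841)² / ((0.00544)²·(0.00790)²·(0.0950)) = 137
Q_c = 137 = K_c; the system is at equilibrium.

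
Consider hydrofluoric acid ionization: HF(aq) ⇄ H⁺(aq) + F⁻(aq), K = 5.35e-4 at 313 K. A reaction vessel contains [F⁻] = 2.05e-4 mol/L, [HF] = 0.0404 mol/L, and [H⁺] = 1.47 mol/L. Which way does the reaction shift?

Q = [H⁺]·[F⁻] / [HF] = (1.47)·(2.05e-4) / (0.0404) = 0.00746
Q = 0.00746 > K = 5.35e-4, so the reverse reaction proceeds.

to the left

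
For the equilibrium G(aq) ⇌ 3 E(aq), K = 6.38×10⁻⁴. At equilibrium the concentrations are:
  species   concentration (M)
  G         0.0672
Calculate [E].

[E] = 0.0350 M

At equilibrium, K = [E]³ / [G] = 6.38×10⁻⁴.
([E])³ / (0.0672) = 6.38×10⁻⁴
[E]³ = 4.29×10⁻⁵ ⇒ [E] = 0.0350 M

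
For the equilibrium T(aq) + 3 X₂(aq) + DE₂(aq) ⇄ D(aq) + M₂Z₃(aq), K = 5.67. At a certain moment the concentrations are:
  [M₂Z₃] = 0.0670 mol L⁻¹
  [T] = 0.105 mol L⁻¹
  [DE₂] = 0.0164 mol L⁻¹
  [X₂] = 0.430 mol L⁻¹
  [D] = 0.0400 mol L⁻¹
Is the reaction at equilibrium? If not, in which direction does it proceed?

toward reactants

Q = [D]·[M₂Z₃] / ([T]·[X₂]³·[DE₂]) = (0.0400)·(0.0670) / ((0.105)·(0.430)³·(0.0164)) = 19.6
Q = 19.6 > K = 5.67, so the reverse reaction proceeds.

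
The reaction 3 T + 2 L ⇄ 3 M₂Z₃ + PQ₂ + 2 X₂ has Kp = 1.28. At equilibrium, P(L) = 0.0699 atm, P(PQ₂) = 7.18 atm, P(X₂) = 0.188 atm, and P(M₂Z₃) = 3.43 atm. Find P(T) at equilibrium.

At equilibrium, Kp = P(M₂Z₃)³·P(PQ₂)·P(X₂)² / (P(T)³·P(L)²) = 1.28.
(3.43)³·(7.18)·(0.188)² / ((P(T))³·(0.0699)²) = 1.28
P(T)³ = 1640 ⇒ P(T) = 11.8 atm

P(T) = 11.8 atm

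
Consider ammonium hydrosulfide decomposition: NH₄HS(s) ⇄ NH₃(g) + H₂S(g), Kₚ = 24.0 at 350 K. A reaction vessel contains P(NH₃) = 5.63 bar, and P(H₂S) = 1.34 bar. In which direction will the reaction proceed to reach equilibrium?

(NH₄HS is a pure solid — omitted from Qₚ.)
Qₚ = P(NH₃)·P(H₂S) = (5.63)·(1.34) = 7.54
Qₚ = 7.54 < Kₚ = 24.0, so the forward reaction proceeds.

to the right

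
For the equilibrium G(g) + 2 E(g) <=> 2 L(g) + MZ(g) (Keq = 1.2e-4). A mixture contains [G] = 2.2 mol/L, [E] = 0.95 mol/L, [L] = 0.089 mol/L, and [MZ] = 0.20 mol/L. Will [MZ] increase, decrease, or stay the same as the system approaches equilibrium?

decrease

Q = [L]²·[MZ] / ([G]·[E]²) = (0.089)²·(0.20) / ((2.2)·(0.95)²) = 8.0e-4
Q = 8.0e-4 > Keq = 1.2e-4: net reverse reaction.
MZ is a product, so it decreases.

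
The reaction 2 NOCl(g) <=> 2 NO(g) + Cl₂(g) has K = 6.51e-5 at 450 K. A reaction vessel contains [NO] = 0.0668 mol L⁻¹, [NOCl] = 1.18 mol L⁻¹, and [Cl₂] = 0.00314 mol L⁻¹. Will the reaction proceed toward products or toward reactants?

forward (toward products)

Q = [NO]²·[Cl₂] / [NOCl]² = (0.0668)²·(0.00314) / (1.18)² = 1.01e-5
Q = 1.01e-5 < K = 6.51e-5, so the forward reaction proceeds.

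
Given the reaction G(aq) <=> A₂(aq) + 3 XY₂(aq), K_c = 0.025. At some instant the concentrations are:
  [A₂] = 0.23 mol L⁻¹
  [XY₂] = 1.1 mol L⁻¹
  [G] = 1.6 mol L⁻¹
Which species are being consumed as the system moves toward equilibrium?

A₂, XY₂ (products)

Q_c = [A₂]·[XY₂]³ / [G] = (0.23)·(1.1)³ / (1.6) = 0.19
Q_c = 0.19 > K_c = 0.025: net reverse reaction.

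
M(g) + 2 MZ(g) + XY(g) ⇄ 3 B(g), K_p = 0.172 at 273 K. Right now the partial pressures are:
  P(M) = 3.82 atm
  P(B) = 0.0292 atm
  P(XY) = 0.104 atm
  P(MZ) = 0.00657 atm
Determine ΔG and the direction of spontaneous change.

Q_p = P(B)³ / (P(M)·P(MZ)²·P(XY)) = (0.0292)³ / ((3.82)·(0.00657)²·(0.104)) = 1.45
ΔG = RT ln(Q_p/K_p) = (8.314 J mol⁻¹ K⁻¹)(273 K) × ln(1.45/0.172)
   = (2.270 kJ/mol)(2.132) = 4.84 kJ/mol
ΔG > 0, so the forward reaction is non-spontaneous (proceeds in reverse).

ΔG = 4.84 kJ/mol; the forward reaction is non-spontaneous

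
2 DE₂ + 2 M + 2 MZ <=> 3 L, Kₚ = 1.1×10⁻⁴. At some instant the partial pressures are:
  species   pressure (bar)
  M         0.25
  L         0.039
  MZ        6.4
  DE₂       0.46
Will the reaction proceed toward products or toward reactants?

Qₚ = P(L)³ / (P(DE₂)²·P(M)²·P(MZ)²) = (0.039)³ / ((0.46)²·(0.25)²·(6.4)²) = 1.1×10⁻⁴
Qₚ = 1.1×10⁻⁴ = Kₚ, so the system is already at equilibrium.

at equilibrium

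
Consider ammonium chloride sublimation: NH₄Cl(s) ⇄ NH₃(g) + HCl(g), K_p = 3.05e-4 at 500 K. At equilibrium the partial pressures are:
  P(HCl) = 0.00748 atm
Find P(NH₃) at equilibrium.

(NH₄Cl is a pure solid — omitted from K_p.)
At equilibrium, K_p = P(NH₃)·P(HCl) = 3.05e-4.
(P(NH₃))·(0.00748) = 3.05e-4
P(NH₃) = 0.0408 atm

P(NH₃) = 0.0408 atm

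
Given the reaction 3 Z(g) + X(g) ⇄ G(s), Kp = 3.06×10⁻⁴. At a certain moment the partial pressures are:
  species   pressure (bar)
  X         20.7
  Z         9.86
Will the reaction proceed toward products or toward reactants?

forward (toward products)

(G is a pure solid — omitted from Qp.)
Qp = 1 / (P(Z)³·P(X)) = 1 / ((9.86)³·(20.7)) = 5.04×10⁻⁵
Qp = 5.04×10⁻⁵ < Kp = 3.06×10⁻⁴, so the forward reaction proceeds.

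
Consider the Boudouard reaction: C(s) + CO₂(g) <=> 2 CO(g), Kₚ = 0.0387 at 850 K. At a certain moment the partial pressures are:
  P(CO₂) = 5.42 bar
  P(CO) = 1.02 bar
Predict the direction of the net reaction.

(C is a pure solid — omitted from Qₚ.)
Qₚ = P(CO)² / P(CO₂) = (1.02)² / (5.42) = 0.192
Qₚ = 0.192 > Kₚ = 0.0387, so the reverse reaction proceeds.

reverse (toward reactants)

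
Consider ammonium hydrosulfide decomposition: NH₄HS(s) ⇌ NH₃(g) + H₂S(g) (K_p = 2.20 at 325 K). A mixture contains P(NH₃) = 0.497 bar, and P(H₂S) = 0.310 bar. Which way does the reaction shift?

toward products

(NH₄HS is a pure solid — omitted from Q_p.)
Q_p = P(NH₃)·P(H₂S) = (0.497)·(0.310) = 0.154
Q_p = 0.154 < K_p = 2.20, so the forward reaction proceeds.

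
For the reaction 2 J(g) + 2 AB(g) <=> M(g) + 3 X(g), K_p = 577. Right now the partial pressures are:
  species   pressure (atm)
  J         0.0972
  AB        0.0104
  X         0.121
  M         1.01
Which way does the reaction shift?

reverse (toward reactants)

Q_p = P(M)·P(X)³ / (P(J)²·P(AB)²) = (1.01)·(0.121)³ / ((0.0972)²·(0.0104)²) = 1750
Q_p = 1750 > K_p = 577, so the reverse reaction proceeds.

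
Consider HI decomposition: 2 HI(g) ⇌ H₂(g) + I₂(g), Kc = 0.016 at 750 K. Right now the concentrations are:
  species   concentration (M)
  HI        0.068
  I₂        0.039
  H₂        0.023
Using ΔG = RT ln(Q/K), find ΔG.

ΔG = 15.6 kJ/mol

Qc = [H₂]·[I₂] / [HI]² = (0.023)·(0.039) / (0.068)² = 0.194
ΔG = RT ln(Qc/Kc) = (8.314 J mol⁻¹ K⁻¹)(750 K) × ln(0.194/0.016)
   = (6.236 kJ/mol)(2.495) = 15.6 kJ/mol
ΔG > 0, so the forward reaction is non-spontaneous (proceeds in reverse).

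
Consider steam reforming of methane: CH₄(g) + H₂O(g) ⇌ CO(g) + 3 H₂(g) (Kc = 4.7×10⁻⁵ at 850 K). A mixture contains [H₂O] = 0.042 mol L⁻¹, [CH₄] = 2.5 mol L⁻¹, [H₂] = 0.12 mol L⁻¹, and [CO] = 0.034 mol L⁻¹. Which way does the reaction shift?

Qc = [CO]·[H₂]³ / ([CH₄]·[H₂O]) = (0.034)·(0.12)³ / ((2.5)·(0.042)) = 5.6×10⁻⁴
Qc = 5.6×10⁻⁴ > Kc = 4.7×10⁻⁵, so the reverse reaction proceeds.

reverse (toward reactants)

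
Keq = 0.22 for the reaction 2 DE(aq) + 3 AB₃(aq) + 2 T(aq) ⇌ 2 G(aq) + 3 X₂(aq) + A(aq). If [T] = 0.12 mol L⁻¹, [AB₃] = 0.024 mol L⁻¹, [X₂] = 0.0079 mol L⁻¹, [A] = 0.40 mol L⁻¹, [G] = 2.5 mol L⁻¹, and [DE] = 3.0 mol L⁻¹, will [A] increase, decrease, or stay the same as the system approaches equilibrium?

Q = [G]²·[X₂]³·[A] / ([DE]²·[AB₃]³·[T]²) = (2.5)²·(0.0079)³·(0.40) / ((3.0)²·(0.024)³·(0.12)²) = 0.69
Q = 0.69 > Keq = 0.22: net reverse reaction.
A is a product, so it decreases.

decrease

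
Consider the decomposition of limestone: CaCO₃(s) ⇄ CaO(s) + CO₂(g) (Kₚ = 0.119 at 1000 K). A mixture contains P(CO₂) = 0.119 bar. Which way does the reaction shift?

at equilibrium

(CaCO₃, CaO are pure solids — omitted from Qₚ.)
Qₚ = P(CO₂) = 0.119
Qₚ = 0.119 = Kₚ, so the system is already at equilibrium.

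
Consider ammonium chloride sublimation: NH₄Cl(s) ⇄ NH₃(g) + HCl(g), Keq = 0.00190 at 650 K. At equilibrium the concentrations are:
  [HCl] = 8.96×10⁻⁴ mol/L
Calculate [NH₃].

(NH₄Cl is a pure solid — omitted from Keq.)
At equilibrium, Keq = [NH₃]·[HCl] = 0.00190.
([NH₃])·(8.96×10⁻⁴) = 0.00190
[NH₃] = 2.12 mol/L

[NH₃] = 2.12 mol/L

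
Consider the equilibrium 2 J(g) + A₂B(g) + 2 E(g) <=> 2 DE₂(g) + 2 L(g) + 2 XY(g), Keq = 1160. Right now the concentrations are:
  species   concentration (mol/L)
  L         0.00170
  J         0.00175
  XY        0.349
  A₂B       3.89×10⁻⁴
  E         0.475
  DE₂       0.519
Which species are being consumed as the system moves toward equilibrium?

Q = [DE₂]²·[L]²·[XY]² / ([J]²·[A₂B]·[E]²) = (0.519)²·(0.00170)²·(0.349)² / ((0.00175)²·(3.89×10⁻⁴)·(0.475)²) = 353
Q = 353 < Keq = 1160: net forward reaction.

J, A₂B, E (reactants)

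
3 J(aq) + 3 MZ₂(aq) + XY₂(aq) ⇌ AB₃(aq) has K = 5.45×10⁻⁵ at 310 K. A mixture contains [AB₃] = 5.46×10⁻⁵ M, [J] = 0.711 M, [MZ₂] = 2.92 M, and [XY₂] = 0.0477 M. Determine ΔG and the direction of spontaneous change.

ΔG = 2.20 kJ/mol; the forward reaction is non-spontaneous

Q = [AB₃] / ([J]³·[MZ₂]³·[XY₂]) = (5.46×10⁻⁵) / ((0.711)³·(2.92)³·(0.0477)) = 1.28×10⁻⁴
ΔG = RT ln(Q/K) = (8.314 J mol⁻¹ K⁻¹)(310 K) × ln(1.28×10⁻⁴/5.45×10⁻⁵)
   = (2.577 kJ/mol)(0.8538) = 2.20 kJ/mol
ΔG > 0, so the forward reaction is non-spontaneous (proceeds in reverse).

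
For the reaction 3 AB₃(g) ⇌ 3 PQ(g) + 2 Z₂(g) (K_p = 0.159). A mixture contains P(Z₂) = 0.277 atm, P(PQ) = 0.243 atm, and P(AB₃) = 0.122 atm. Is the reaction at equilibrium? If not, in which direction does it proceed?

reverse (toward reactants)

Q_p = P(PQ)³·P(Z₂)² / P(AB₃)³ = (0.243)³·(0.277)² / (0.122)³ = 0.606
Q_p = 0.606 > K_p = 0.159, so the reverse reaction proceeds.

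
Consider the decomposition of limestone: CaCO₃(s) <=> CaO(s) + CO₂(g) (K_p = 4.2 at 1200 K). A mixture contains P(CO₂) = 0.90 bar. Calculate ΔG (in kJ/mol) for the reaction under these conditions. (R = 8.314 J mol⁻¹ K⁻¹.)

ΔG = -15.4 kJ/mol

(CaCO₃, CaO are pure solids — omitted from Q_p.)
Q_p = P(CO₂) = 0.900
ΔG = RT ln(Q_p/K_p) = (8.314 J mol⁻¹ K⁻¹)(1200 K) × ln(0.900/4.2)
   = (9.977 kJ/mol)(-1.540) = -15.4 kJ/mol
ΔG < 0, so the forward reaction is spontaneous (proceeds forward).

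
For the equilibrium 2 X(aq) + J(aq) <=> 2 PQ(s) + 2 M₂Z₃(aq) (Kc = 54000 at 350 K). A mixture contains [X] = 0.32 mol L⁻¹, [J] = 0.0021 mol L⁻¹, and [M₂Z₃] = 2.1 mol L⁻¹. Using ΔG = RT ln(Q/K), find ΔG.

(PQ is a pure solid — omitted from Qc.)
Qc = [M₂Z₃]² / ([X]²·[J]) = (2.1)² / ((0.32)²·(0.0021)) = 20500
ΔG = RT ln(Qc/Kc) = (8.314 J mol⁻¹ K⁻¹)(350 K) × ln(20500/54000)
   = (2.910 kJ/mol)(-0.9686) = -2.82 kJ/mol
ΔG < 0, so the forward reaction is spontaneous (proceeds forward).

ΔG = -2.82 kJ/mol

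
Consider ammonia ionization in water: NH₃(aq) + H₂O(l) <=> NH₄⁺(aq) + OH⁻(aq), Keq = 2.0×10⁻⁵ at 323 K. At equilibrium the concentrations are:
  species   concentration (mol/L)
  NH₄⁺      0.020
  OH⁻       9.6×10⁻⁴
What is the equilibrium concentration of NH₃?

(H₂O is a pure liquid — omitted from Keq.)
At equilibrium, Keq = [NH₄⁺]·[OH⁻] / [NH₃] = 2.0×10⁻⁵.
(0.020)·(9.6×10⁻⁴) / ([NH₃]) = 2.0×10⁻⁵
[NH₃] = 0.960 = 0.96 mol/L

[NH₃] = 0.96 mol/L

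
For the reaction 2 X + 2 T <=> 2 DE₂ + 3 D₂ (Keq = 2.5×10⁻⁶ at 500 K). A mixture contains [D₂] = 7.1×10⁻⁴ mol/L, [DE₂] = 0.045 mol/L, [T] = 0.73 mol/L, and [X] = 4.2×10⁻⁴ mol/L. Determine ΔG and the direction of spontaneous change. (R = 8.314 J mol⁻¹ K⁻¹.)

ΔG = 4.68 kJ/mol; the forward reaction is non-spontaneous

Q = [DE₂]²·[D₂]³ / ([X]²·[T]²) = (0.045)²·(7.1×10⁻⁴)³ / ((4.2×10⁻⁴)²·(0.73)²) = 7.71×10⁻⁶
ΔG = RT ln(Q/Keq) = (8.314 J mol⁻¹ K⁻¹)(500 K) × ln(7.71×10⁻⁶/2.5×10⁻⁶)
   = (4.157 kJ/mol)(1.126) = 4.68 kJ/mol
ΔG > 0, so the forward reaction is non-spontaneous (proceeds in reverse).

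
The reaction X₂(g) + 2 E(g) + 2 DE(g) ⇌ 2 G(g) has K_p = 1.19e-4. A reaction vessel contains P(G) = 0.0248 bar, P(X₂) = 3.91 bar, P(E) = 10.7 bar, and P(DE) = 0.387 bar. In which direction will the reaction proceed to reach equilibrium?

in the forward direction

Q_p = P(G)² / (P(X₂)·P(E)²·P(DE)²) = (0.0248)² / ((3.91)·(10.7)²·(0.387)²) = 9.17e-6
Q_p = 9.17e-6 < K_p = 1.19e-4, so the forward reaction proceeds.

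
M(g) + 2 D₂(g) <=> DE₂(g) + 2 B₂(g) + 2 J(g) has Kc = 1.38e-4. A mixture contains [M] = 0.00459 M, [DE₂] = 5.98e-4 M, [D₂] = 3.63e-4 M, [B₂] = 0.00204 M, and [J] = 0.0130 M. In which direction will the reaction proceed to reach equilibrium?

toward reactants

Qc = [DE₂]·[B₂]²·[J]² / ([M]·[D₂]²) = (5.98e-4)·(0.00204)²·(0.0130)² / ((0.00459)·(3.63e-4)²) = 6.95e-4
Qc = 6.95e-4 > Kc = 1.38e-4, so the reverse reaction proceeds.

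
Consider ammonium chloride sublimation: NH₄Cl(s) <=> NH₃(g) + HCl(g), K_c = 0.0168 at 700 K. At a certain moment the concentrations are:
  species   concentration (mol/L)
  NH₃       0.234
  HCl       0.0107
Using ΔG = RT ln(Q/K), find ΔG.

ΔG = -11.1 kJ/mol

(NH₄Cl is a pure solid — omitted from Q_c.)
Q_c = [NH₃]·[HCl] = (0.234)·(0.0107) = 0.00250
ΔG = RT ln(Q_c/K_c) = (8.314 J mol⁻¹ K⁻¹)(700 K) × ln(0.00250/0.0168)
   = (5.820 kJ/mol)(-1.905) = -11.1 kJ/mol
ΔG < 0, so the forward reaction is spontaneous (proceeds forward).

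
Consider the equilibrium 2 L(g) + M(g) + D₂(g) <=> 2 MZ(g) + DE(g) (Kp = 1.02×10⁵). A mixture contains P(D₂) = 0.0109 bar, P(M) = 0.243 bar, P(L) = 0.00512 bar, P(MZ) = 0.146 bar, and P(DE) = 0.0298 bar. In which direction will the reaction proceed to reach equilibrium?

Qp = P(MZ)²·P(DE) / (P(L)²·P(M)·P(D₂)) = (0.146)²·(0.0298) / ((0.00512)²·(0.243)·(0.0109)) = 9150
Qp = 9150 < Kp = 1.02×10⁵, so the forward reaction proceeds.

forward (toward products)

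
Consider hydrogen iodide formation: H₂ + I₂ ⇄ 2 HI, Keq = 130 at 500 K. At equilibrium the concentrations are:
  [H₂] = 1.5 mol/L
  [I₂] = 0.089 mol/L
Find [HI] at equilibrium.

[HI] = 4.2 mol/L

At equilibrium, Keq = [HI]² / ([H₂]·[I₂]) = 130.
([HI])² / ((1.5)·(0.089)) = 130
[HI]² = 17.4 ⇒ [HI] = 4.2 mol/L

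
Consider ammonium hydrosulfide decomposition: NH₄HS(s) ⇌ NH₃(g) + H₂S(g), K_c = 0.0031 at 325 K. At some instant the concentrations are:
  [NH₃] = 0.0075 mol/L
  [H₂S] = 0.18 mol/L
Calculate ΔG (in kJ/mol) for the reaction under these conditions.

ΔG = -2.25 kJ/mol

(NH₄HS is a pure solid — omitted from Q_c.)
Q_c = [NH₃]·[H₂S] = (0.0075)·(0.18) = 0.00135
ΔG = RT ln(Q_c/K_c) = (8.314 J mol⁻¹ K⁻¹)(325 K) × ln(0.00135/0.0031)
   = (2.702 kJ/mol)(-0.8313) = -2.25 kJ/mol
ΔG < 0, so the forward reaction is spontaneous (proceeds forward).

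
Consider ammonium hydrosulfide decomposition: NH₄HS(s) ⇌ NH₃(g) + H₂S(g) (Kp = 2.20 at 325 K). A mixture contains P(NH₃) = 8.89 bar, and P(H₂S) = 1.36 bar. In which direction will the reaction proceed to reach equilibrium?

(NH₄HS is a pure solid — omitted from Qp.)
Qp = P(NH₃)·P(H₂S) = (8.89)·(1.36) = 12.1
Qp = 12.1 > Kp = 2.20, so the reverse reaction proceeds.

in the reverse direction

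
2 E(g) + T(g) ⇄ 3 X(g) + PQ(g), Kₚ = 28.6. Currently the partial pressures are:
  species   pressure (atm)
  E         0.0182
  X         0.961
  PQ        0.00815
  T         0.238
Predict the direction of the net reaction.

Qₚ = P(X)³·P(PQ) / (P(E)²·P(T)) = (0.961)³·(0.00815) / ((0.0182)²·(0.238)) = 91.8
Qₚ = 91.8 > Kₚ = 28.6, so the reverse reaction proceeds.

reverse (toward reactants)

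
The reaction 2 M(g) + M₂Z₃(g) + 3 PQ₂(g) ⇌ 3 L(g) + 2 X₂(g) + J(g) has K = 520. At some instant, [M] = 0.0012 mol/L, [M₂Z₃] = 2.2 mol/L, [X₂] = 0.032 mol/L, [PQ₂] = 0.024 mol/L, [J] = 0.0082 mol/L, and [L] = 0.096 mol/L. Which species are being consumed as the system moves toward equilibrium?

Q = [L]³·[X₂]²·[J] / ([M]²·[M₂Z₃]·[PQ₂]³) = (0.096)³·(0.032)²·(0.0082) / ((0.0012)²·(2.2)·(0.024)³) = 170
Q = 170 < K = 520: net forward reaction.

M, M₂Z₃, PQ₂ (reactants)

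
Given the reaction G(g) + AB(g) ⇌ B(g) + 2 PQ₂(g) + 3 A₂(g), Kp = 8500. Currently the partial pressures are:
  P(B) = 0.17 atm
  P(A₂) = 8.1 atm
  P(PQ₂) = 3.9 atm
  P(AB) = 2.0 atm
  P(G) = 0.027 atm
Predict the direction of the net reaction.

to the left

Qp = P(B)·P(PQ₂)²·P(A₂)³ / (P(G)·P(AB)) = (0.17)·(3.9)²·(8.1)³ / ((0.027)·(2.0)) = 25000
Qp = 25000 > Kp = 8500, so the reverse reaction proceeds.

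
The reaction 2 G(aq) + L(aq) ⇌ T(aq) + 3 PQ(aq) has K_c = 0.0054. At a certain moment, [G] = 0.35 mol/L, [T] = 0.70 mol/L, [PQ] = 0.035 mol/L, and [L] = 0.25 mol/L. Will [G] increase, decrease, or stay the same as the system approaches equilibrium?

decrease

Q_c = [T]·[PQ]³ / ([G]²·[L]) = (0.70)·(0.035)³ / ((0.35)²·(0.25)) = 9.8e-4
Q_c = 9.8e-4 < K_c = 0.0054: net forward reaction.
G is a reactant, so it decreases.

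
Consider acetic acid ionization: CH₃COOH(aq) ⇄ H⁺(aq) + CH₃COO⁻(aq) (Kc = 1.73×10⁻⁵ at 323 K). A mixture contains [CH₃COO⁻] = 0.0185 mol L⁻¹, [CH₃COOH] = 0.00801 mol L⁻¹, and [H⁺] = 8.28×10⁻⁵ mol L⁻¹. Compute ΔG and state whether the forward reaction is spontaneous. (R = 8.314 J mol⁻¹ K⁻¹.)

Qc = [H⁺]·[CH₃COO⁻] / [CH₃COOH] = (8.28×10⁻⁵)·(0.0185) / (0.00801) = 1.91×10⁻⁴
ΔG = RT ln(Qc/Kc) = (8.314 J mol⁻¹ K⁻¹)(323 K) × ln(1.91×10⁻⁴/1.73×10⁻⁵)
   = (2.685 kJ/mol)(2.402) = 6.45 kJ/mol
ΔG > 0, so the forward reaction is non-spontaneous (proceeds in reverse).

ΔG = 6.45 kJ/mol; the forward reaction is non-spontaneous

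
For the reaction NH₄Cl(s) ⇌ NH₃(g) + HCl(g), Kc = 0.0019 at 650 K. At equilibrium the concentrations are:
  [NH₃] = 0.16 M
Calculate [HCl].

(NH₄Cl is a pure solid — omitted from Kc.)
At equilibrium, Kc = [NH₃]·[HCl] = 0.0019.
(0.16)·([HCl]) = 0.0019
[HCl] = 0.0119 = 0.012 M

[HCl] = 0.012 M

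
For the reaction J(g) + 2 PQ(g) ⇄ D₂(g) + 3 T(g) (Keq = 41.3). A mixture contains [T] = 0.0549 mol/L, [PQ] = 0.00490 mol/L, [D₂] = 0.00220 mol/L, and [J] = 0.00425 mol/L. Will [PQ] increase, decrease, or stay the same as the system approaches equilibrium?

Q = [D₂]·[T]³ / ([J]·[PQ]²) = (0.00220)·(0.0549)³ / ((0.00425)·(0.00490)²) = 3.57
Q = 3.57 < Keq = 41.3: net forward reaction.
PQ is a reactant, so it decreases.

decrease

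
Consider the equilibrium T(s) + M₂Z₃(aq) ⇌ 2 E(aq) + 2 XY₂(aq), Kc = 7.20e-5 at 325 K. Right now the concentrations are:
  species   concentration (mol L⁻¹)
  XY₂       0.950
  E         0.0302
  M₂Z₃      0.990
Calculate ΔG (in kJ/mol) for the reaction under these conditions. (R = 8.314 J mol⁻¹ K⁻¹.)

(T is a pure solid — omitted from Qc.)
Qc = [E]²·[XY₂]² / [M₂Z₃] = (0.0302)²·(0.950)² / (0.990) = 8.31e-4
ΔG = RT ln(Qc/Kc) = (8.314 J mol⁻¹ K⁻¹)(325 K) × ln(8.31e-4/7.20e-5)
   = (2.702 kJ/mol)(2.446) = 6.61 kJ/mol
ΔG > 0, so the forward reaction is non-spontaneous (proceeds in reverse).

ΔG = 6.61 kJ/mol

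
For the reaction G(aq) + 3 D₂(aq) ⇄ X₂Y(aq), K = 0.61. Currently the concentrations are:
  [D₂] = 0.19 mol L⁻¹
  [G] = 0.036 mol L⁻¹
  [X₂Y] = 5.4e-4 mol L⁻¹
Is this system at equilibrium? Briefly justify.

no; Q > K, reaction proceeds in reverse

Q = [X₂Y] / ([G]·[D₂]³) = (5.4e-4) / ((0.036)·(0.19)³) = 2.2
Q = 2.2 > K = 0.61: net reverse reaction.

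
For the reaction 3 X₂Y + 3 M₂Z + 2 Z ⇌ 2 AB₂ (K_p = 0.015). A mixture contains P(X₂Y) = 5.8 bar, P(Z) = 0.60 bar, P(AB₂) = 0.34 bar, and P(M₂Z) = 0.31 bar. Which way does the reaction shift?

Q_p = P(AB₂)² / (P(X₂Y)³·P(M₂Z)³·P(Z)²) = (0.34)² / ((5.8)³·(0.31)³·(0.60)²) = 0.055
Q_p = 0.055 > K_p = 0.015, so the reverse reaction proceeds.

reverse (toward reactants)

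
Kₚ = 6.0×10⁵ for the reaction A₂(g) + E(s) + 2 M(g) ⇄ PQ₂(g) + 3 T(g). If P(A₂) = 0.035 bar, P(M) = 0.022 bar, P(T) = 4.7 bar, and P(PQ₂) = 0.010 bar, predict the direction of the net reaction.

toward products

(E is a pure solid — omitted from Qₚ.)
Qₚ = P(PQ₂)·P(T)³ / (P(A₂)·P(M)²) = (0.010)·(4.7)³ / ((0.035)·(0.022)²) = 61000
Qₚ = 61000 < Kₚ = 6.0×10⁵, so the forward reaction proceeds.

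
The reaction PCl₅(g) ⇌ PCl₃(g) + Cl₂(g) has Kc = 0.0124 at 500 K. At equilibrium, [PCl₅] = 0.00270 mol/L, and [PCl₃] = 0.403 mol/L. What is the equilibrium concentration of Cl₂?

At equilibrium, Kc = [PCl₃]·[Cl₂] / [PCl₅] = 0.0124.
(0.403)·([Cl₂]) / (0.00270) = 0.0124
[Cl₂] = 8.31e-5 mol/L

[Cl₂] = 8.31e-5 mol/L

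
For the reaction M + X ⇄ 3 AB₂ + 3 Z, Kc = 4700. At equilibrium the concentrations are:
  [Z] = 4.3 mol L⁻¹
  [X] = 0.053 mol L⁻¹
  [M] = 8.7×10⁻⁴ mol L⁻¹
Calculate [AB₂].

At equilibrium, Kc = [AB₂]³·[Z]³ / ([M]·[X]) = 4700.
([AB₂])³·(4.3)³ / ((8.7×10⁻⁴)·(0.053)) = 4700
[AB₂]³ = 0.00273 ⇒ [AB₂] = 0.14 mol L⁻¹

[AB₂] = 0.14 mol L⁻¹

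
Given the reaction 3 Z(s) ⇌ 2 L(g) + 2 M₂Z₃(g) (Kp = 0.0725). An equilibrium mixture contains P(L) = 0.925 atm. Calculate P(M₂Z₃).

(Z is a pure solid — omitted from Kp.)
At equilibrium, Kp = P(L)²·P(M₂Z₃)² = 0.0725.
(0.925)²·(P(M₂Z₃))² = 0.0725
P(M₂Z₃)² = 0.0847 ⇒ P(M₂Z₃) = 0.291 atm

P(M₂Z₃) = 0.291 atm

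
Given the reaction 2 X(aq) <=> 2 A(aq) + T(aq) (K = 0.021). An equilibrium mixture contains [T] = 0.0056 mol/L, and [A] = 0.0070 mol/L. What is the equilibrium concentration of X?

At equilibrium, K = [A]²·[T] / [X]² = 0.021.
(0.0070)²·(0.0056) / ([X])² = 0.021
[X]² = 1.31×10⁻⁵ ⇒ [X] = 0.0036 mol/L

[X] = 0.0036 mol/L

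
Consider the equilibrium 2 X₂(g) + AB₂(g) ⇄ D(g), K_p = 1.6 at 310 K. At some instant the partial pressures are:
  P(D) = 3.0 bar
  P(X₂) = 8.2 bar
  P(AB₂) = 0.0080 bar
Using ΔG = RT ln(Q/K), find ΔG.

ΔG = 3.22 kJ/mol

Q_p = P(D) / (P(X₂)²·P(AB₂)) = (3.0) / ((8.2)²·(0.0080)) = 5.58
ΔG = RT ln(Q_p/K_p) = (8.314 J mol⁻¹ K⁻¹)(310 K) × ln(5.58/1.6)
   = (2.577 kJ/mol)(1.249) = 3.22 kJ/mol
ΔG > 0, so the forward reaction is non-spontaneous (proceeds in reverse).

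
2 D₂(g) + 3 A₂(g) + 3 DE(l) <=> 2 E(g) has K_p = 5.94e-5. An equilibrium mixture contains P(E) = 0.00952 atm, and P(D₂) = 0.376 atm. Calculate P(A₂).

P(A₂) = 2.21 atm

(DE is a pure liquid — omitted from K_p.)
At equilibrium, K_p = P(E)² / (P(D₂)²·P(A₂)³) = 5.94e-5.
(0.00952)² / ((0.376)²·(P(A₂))³) = 5.94e-5
P(A₂)³ = 10.8 ⇒ P(A₂) = 2.21 atm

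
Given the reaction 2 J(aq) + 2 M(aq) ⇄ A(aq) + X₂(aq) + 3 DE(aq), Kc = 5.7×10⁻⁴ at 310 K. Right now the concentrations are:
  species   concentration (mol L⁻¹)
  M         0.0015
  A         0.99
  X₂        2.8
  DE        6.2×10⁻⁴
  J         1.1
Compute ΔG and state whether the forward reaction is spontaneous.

ΔG = -2.20 kJ/mol; the forward reaction is spontaneous

Qc = [A]·[X₂]·[DE]³ / ([J]²·[M]²) = (0.99)·(2.8)·(6.2×10⁻⁴)³ / ((1.1)²·(0.0015)²) = 2.43×10⁻⁴
ΔG = RT ln(Qc/Kc) = (8.314 J mol⁻¹ K⁻¹)(310 K) × ln(2.43×10⁻⁴/5.7×10⁻⁴)
   = (2.577 kJ/mol)(-0.8526) = -2.20 kJ/mol
ΔG < 0, so the forward reaction is spontaneous (proceeds forward).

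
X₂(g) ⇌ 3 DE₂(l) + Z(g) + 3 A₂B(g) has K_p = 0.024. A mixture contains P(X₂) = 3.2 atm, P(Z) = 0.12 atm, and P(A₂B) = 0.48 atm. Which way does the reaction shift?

(DE₂ is a pure liquid — omitted from Q_p.)
Q_p = P(Z)·P(A₂B)³ / P(X₂) = (0.12)·(0.48)³ / (3.2) = 0.0041
Q_p = 0.0041 < K_p = 0.024, so the forward reaction proceeds.

to the right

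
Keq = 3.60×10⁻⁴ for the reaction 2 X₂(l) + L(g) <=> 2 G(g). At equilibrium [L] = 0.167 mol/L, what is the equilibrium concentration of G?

(X₂ is a pure liquid — omitted from Keq.)
At equilibrium, Keq = [G]² / [L] = 3.60×10⁻⁴.
([G])² / (0.167) = 3.60×10⁻⁴
[G]² = 6.01×10⁻⁵ ⇒ [G] = 0.00775 mol/L

[G] = 0.00775 mol/L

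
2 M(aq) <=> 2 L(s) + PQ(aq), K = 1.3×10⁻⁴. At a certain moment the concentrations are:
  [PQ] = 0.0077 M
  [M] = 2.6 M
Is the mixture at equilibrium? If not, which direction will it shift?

(L is a pure solid — omitted from Q.)
Q = [PQ] / [M]² = (0.0077) / (2.6)² = 0.0011
Q = 0.0011 > K = 1.3×10⁻⁴: net reverse reaction.

no; Q > K, reaction proceeds in reverse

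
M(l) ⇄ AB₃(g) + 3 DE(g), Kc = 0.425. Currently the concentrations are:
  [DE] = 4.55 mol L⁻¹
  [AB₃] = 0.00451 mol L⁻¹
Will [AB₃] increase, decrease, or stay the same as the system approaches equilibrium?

stay the same

(M is a pure liquid — omitted from Qc.)
Qc = [AB₃]·[DE]³ = (0.00451)·(4.55)³ = 0.425
Qc = 0.425 = Kc; the system is at equilibrium.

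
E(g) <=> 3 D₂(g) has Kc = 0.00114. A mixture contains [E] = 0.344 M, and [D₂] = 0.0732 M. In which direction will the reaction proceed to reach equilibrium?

no net change (already at equilibrium)

Qc = [D₂]³ / [E] = (0.0732)³ / (0.344) = 0.00114
Qc = 0.00114 = Kc, so the system is already at equilibrium.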